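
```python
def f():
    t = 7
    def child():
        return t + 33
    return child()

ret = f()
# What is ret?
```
40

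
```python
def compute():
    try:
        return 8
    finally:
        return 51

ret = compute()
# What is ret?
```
51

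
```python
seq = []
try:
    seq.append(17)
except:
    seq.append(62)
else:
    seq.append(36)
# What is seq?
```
[17, 36]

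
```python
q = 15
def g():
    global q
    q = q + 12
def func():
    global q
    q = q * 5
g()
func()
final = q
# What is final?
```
135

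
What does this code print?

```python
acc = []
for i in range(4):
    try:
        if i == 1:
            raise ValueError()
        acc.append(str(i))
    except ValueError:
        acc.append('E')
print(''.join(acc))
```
0E23

Exception on i=1 caught, loop continues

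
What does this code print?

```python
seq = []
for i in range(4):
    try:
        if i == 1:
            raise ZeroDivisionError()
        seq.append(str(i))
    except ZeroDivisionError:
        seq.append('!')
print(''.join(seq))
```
0!23

Exception on i=1 caught, loop continues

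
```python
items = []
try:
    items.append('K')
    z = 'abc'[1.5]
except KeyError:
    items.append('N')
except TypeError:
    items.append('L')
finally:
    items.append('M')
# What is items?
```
['K', 'L', 'M']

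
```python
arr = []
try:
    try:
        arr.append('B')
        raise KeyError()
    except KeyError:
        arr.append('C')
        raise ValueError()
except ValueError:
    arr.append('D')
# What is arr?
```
['B', 'C', 'D']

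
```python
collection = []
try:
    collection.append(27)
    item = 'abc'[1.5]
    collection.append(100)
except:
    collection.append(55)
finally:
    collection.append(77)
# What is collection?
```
[27, 55, 77]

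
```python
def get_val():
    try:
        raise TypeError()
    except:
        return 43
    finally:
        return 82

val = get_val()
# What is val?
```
82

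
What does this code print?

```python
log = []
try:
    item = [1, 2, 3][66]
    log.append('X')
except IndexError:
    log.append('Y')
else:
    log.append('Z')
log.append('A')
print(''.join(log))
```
YA

else block skipped when exception is caught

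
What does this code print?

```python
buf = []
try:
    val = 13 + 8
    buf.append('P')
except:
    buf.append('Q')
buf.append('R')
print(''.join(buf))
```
PR

No exception, try block completes normally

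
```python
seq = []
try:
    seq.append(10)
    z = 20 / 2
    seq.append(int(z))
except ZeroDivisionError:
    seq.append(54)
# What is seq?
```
[10, 10]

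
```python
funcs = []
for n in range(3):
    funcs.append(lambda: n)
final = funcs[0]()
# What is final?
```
2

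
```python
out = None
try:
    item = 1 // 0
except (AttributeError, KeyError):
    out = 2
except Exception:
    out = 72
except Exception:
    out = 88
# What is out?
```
72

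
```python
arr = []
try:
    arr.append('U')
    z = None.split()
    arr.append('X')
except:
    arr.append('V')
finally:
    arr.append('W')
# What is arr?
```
['U', 'V', 'W']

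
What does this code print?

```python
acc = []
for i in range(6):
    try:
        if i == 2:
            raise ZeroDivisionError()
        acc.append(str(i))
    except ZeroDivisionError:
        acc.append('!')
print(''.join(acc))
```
01!345

Exception on i=2 caught, loop continues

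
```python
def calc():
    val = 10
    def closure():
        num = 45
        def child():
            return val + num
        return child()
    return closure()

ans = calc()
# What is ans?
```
55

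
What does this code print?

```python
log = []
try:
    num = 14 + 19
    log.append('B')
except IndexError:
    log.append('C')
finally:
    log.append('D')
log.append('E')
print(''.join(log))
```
BDE

finally runs after normal execution too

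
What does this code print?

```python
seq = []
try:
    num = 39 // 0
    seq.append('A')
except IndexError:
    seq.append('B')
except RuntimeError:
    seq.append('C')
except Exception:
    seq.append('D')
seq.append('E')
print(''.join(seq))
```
DE

ZeroDivisionError not specifically caught, falls to Exception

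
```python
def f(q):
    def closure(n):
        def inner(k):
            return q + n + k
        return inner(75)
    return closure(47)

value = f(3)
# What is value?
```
125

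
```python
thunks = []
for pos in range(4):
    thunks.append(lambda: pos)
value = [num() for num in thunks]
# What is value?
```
[3, 3, 3, 3]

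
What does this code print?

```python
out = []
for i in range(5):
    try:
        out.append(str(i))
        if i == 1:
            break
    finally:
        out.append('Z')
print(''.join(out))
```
0Z1Z

finally runs even when breaking out of loop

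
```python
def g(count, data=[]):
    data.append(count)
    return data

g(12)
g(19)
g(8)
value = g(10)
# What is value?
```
[12, 19, 8, 10]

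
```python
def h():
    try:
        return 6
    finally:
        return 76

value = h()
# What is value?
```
76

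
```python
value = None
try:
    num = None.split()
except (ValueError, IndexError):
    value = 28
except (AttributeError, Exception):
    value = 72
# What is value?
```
72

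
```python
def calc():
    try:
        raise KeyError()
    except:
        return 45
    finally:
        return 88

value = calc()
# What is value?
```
88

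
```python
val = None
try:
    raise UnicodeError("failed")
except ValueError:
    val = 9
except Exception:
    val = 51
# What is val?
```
9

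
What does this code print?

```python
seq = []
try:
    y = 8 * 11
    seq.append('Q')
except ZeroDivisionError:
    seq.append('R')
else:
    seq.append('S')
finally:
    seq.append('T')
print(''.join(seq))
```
QST

else runs before finally when no exception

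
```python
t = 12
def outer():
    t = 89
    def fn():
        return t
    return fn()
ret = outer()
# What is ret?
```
89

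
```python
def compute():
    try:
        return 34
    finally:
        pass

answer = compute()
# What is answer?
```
34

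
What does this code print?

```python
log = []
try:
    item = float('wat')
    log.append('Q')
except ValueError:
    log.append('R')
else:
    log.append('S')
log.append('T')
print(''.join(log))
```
RT

else block skipped when exception is caught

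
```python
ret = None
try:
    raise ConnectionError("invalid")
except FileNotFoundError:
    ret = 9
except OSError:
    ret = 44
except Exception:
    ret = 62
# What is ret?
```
44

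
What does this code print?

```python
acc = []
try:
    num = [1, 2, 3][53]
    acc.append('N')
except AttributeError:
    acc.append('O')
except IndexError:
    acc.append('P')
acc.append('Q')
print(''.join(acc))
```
PQ

IndexError is caught by its specific handler, not AttributeError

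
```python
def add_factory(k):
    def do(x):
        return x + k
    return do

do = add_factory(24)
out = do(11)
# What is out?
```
35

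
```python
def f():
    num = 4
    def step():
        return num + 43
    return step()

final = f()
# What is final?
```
47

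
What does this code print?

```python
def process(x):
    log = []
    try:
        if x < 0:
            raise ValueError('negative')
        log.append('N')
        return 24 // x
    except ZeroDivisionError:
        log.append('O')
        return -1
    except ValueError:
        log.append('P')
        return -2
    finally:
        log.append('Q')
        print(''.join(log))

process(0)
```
NOQ

x=0 causes ZeroDivisionError, caught, finally prints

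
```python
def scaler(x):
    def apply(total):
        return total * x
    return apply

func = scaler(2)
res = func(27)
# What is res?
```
54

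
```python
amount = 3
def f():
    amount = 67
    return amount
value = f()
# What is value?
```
67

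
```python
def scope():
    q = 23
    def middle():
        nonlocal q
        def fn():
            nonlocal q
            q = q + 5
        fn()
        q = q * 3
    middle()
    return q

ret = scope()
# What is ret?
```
84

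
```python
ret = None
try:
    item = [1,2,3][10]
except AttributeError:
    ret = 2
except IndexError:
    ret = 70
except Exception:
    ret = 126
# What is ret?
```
70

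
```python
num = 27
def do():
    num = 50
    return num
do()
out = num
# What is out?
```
27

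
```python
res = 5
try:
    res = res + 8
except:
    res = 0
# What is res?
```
13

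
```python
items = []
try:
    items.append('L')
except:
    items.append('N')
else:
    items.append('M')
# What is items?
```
['L', 'M']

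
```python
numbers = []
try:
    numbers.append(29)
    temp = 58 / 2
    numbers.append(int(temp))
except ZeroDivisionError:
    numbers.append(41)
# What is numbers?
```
[29, 29]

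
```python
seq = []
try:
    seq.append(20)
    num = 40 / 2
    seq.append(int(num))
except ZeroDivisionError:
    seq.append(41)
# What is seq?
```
[20, 20]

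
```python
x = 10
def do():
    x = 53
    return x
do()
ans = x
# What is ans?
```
10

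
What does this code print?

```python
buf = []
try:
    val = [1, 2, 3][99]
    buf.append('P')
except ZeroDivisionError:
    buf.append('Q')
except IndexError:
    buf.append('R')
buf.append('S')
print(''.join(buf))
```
RS

IndexError is caught by its specific handler, not ZeroDivisionError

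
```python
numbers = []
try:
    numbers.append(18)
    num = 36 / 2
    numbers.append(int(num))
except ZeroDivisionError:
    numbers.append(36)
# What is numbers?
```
[18, 18]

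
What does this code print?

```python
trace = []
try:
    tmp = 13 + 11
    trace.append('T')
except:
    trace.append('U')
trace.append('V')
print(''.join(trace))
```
TV

No exception, try block completes normally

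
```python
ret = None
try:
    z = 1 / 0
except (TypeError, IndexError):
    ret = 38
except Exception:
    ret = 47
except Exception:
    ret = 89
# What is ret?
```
47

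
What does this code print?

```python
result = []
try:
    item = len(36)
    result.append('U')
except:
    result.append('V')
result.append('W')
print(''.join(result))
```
VW

Exception raised in try, caught by bare except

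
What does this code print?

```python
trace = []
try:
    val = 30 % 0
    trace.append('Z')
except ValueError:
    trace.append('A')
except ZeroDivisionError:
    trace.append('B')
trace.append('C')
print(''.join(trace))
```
BC

ZeroDivisionError is caught by its specific handler, not ValueError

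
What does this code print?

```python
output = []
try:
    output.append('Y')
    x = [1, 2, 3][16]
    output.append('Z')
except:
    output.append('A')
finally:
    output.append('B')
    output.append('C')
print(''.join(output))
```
YABC

Code before exception runs, then except, then all of finally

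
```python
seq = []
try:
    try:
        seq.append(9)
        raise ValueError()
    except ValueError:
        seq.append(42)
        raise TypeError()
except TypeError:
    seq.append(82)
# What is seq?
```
[9, 42, 82]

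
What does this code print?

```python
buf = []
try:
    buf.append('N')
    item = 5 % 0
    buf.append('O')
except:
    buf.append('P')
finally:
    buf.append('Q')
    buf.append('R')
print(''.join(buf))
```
NPQR

Code before exception runs, then except, then all of finally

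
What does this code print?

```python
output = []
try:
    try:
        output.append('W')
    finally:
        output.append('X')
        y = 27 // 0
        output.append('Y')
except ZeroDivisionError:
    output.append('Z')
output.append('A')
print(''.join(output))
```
WXZA

Exception in inner finally caught by outer except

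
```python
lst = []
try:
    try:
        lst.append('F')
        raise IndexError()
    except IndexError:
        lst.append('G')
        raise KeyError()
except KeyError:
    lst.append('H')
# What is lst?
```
['F', 'G', 'H']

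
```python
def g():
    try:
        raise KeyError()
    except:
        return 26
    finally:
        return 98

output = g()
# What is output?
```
98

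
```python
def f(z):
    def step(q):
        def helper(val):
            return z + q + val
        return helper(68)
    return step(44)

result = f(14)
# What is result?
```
126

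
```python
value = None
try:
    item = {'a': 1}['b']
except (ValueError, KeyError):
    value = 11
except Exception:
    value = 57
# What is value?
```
11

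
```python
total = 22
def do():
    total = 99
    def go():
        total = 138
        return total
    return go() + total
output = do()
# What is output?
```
237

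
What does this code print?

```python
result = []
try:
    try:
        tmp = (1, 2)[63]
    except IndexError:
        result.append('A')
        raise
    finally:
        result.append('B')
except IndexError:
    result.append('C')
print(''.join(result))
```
ABC

finally runs before re-raised exception propagates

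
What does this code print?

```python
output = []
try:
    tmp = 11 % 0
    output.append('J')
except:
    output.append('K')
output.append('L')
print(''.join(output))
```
KL

Exception raised in try, caught by bare except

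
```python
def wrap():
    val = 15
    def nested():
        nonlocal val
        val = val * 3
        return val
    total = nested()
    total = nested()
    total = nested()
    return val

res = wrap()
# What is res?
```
405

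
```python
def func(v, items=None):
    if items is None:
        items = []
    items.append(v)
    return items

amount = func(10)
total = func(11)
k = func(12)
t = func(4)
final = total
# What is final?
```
[11]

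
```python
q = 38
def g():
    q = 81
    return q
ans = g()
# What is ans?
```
81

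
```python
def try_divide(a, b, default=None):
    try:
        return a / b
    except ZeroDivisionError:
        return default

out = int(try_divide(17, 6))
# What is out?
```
2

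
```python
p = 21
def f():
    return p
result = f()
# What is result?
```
21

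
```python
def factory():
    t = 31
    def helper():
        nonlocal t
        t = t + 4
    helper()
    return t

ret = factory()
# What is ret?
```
35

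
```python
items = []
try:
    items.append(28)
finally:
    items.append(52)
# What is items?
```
[28, 52]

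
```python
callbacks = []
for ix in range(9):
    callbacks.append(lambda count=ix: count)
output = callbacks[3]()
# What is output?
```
3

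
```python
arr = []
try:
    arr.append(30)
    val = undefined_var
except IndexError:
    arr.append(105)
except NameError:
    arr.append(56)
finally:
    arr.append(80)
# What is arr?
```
[30, 56, 80]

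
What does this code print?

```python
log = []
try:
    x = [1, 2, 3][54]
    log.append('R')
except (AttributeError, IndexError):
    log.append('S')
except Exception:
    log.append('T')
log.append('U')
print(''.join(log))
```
SU

IndexError matches tuple containing it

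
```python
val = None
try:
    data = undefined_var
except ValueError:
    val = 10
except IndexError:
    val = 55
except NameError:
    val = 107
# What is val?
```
107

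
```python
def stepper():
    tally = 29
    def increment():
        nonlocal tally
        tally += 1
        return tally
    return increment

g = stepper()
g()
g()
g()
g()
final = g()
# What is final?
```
34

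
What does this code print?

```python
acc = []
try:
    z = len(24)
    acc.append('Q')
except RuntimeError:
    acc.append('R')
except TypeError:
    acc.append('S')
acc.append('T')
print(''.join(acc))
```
ST

TypeError is caught by its specific handler, not RuntimeError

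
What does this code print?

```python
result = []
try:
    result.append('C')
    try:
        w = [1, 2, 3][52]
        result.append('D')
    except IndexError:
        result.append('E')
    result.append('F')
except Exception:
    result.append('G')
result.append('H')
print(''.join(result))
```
CEFH

Inner exception caught by inner handler, outer continues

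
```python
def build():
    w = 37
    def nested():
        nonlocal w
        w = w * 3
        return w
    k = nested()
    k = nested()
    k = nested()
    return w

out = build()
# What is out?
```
999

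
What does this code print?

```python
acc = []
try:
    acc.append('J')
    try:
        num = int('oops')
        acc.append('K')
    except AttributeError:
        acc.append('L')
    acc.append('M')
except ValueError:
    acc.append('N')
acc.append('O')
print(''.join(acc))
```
JNO

Inner handler doesn't match, propagates to outer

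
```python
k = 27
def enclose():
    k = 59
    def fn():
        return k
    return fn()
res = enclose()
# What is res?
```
59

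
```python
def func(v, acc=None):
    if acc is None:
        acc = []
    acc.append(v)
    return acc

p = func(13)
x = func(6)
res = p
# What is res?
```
[13]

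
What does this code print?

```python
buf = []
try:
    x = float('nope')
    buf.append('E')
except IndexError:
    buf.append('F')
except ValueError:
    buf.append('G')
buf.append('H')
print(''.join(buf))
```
GH

ValueError is caught by its specific handler, not IndexError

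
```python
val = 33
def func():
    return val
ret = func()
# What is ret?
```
33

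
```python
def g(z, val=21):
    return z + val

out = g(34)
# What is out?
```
55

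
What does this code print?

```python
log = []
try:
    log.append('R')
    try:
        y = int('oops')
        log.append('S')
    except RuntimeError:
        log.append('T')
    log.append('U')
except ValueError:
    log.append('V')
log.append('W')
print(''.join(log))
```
RVW

Inner handler doesn't match, propagates to outer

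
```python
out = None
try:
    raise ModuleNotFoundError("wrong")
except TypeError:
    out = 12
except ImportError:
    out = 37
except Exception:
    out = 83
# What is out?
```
37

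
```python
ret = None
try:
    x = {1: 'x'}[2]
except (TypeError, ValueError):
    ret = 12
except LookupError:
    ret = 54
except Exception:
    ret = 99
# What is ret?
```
54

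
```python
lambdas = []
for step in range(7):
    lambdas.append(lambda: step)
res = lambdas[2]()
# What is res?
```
6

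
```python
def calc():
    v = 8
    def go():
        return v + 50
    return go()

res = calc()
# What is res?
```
58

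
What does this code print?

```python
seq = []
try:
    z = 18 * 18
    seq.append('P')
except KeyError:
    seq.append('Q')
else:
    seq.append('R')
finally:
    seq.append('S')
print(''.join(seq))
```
PRS

else runs before finally when no exception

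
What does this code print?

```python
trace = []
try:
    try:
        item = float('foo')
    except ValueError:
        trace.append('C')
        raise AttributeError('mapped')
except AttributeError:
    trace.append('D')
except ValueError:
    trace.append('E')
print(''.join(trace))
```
CD

New AttributeError raised, caught by outer AttributeError handler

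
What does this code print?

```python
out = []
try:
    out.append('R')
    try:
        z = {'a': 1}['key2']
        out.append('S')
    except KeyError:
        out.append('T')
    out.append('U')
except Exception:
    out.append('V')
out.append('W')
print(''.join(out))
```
RTUW

Inner exception caught by inner handler, outer continues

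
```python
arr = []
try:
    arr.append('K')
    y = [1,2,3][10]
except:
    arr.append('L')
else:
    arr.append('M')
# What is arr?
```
['K', 'L']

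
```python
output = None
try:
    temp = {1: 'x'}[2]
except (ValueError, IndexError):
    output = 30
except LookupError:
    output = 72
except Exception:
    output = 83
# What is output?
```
72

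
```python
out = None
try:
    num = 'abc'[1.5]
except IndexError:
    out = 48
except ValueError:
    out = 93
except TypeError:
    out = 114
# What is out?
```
114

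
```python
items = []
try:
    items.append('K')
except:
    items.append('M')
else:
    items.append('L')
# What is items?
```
['K', 'L']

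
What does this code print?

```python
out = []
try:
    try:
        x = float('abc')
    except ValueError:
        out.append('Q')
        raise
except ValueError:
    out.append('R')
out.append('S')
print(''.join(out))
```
QRS

raise without argument re-raises current exception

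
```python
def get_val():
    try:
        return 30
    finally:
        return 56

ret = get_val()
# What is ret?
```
56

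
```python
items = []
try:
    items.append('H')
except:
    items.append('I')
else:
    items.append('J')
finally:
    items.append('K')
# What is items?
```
['H', 'J', 'K']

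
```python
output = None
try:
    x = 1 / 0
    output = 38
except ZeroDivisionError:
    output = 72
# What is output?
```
72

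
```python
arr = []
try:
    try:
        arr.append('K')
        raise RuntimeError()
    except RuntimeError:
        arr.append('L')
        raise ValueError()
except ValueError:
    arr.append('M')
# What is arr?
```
['K', 'L', 'M']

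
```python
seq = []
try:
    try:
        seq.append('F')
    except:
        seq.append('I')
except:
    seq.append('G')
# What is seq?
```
['F']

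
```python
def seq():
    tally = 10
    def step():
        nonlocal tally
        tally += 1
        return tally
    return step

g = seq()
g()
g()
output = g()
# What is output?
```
13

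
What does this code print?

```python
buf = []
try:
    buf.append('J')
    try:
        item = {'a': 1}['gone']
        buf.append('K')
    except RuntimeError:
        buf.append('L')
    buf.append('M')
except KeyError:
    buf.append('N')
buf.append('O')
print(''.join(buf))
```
JNO

Inner handler doesn't match, propagates to outer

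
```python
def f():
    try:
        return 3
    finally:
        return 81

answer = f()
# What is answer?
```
81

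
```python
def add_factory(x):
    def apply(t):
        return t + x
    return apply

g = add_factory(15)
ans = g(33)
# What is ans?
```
48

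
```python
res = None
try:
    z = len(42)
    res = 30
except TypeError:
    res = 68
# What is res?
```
68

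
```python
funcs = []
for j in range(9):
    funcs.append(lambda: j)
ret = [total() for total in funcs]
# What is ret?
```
[8, 8, 8, 8, 8, 8, 8, 8, 8]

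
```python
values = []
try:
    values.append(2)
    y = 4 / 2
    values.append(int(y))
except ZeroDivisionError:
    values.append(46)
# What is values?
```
[2, 2]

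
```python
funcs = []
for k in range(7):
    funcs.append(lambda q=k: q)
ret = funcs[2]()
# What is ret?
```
2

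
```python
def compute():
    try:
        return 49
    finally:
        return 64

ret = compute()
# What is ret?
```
64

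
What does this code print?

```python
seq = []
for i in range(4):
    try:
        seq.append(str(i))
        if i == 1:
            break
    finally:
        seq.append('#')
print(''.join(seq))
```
0#1#

finally runs even when breaking out of loop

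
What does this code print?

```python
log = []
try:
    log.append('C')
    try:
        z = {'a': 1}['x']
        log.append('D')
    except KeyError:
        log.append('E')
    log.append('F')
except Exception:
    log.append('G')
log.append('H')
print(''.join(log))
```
CEFH

Inner exception caught by inner handler, outer continues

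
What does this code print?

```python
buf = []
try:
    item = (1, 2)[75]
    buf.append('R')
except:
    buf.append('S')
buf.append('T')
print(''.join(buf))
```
ST

Exception raised in try, caught by bare except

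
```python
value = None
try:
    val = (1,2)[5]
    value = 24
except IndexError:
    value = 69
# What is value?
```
69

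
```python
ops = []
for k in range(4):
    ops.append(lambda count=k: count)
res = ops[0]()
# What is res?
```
0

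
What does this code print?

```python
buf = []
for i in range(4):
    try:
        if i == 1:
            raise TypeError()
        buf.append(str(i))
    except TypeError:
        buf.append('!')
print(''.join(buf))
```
0!23

Exception on i=1 caught, loop continues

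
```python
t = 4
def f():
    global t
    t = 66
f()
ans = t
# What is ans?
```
66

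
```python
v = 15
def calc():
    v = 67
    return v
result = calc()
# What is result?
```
67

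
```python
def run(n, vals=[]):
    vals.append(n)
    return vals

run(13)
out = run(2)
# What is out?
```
[13, 2]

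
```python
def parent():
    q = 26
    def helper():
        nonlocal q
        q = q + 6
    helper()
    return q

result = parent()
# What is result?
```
32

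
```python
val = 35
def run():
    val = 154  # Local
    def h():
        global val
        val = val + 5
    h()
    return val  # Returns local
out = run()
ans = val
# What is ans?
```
40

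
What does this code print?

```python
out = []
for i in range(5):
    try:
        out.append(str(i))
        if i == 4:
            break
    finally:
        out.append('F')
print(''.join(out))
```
0F1F2F3F4F

finally runs even when breaking out of loop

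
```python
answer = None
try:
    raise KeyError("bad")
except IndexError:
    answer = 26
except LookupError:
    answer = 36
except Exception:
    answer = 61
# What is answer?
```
36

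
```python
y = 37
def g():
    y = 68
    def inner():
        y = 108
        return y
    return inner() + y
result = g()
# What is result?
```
176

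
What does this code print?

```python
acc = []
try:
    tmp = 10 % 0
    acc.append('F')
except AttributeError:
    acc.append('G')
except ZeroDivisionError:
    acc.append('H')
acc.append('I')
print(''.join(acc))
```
HI

ZeroDivisionError is caught by its specific handler, not AttributeError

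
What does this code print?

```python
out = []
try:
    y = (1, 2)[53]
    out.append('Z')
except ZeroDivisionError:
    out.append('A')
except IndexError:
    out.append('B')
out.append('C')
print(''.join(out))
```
BC

IndexError is caught by its specific handler, not ZeroDivisionError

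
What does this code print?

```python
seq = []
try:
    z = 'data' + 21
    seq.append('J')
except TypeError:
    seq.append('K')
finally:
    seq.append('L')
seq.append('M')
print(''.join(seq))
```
KLM

finally always runs, even after exception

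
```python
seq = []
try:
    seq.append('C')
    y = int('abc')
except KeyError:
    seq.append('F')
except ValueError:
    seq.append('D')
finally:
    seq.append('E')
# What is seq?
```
['C', 'D', 'E']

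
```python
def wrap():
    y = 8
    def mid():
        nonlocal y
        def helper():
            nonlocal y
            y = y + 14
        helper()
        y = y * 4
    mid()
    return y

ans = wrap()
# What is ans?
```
88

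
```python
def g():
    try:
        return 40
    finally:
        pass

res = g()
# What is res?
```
40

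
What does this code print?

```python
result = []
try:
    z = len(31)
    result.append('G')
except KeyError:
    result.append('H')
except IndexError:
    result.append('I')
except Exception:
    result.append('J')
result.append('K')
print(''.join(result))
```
JK

TypeError not specifically caught, falls to Exception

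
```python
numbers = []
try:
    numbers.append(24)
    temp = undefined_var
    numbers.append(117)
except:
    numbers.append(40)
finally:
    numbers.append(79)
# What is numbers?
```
[24, 40, 79]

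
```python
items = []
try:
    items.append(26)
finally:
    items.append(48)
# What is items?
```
[26, 48]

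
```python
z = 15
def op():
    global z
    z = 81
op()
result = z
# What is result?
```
81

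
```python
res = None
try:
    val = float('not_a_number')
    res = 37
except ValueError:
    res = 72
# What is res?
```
72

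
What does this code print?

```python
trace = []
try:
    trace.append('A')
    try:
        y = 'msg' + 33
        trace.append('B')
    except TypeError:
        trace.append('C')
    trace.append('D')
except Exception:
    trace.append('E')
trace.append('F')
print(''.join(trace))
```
ACDF

Inner exception caught by inner handler, outer continues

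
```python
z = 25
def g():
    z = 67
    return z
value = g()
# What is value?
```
67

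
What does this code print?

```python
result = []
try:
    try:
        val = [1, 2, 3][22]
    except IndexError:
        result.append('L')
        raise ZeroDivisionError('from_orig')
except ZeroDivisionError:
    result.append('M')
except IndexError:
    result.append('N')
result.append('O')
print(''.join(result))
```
LMO

ZeroDivisionError raised and caught, original IndexError not re-raised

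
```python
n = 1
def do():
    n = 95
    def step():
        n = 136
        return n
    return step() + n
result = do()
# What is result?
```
231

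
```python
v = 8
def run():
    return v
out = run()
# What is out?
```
8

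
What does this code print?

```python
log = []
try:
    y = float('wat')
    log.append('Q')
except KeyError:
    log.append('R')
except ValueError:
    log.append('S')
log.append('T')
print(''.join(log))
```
ST

ValueError is caught by its specific handler, not KeyError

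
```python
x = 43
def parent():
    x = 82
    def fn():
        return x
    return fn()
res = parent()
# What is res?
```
82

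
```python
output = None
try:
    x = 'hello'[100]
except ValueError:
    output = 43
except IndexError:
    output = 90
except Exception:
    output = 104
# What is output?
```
90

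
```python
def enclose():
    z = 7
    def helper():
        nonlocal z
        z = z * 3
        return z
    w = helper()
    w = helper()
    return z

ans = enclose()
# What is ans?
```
63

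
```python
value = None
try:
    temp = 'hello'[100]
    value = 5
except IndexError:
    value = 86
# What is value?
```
86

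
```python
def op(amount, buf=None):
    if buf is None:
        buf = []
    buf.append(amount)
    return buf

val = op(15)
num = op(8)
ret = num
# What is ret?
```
[8]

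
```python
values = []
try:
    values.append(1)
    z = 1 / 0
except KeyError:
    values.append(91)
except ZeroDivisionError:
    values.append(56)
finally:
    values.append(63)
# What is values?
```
[1, 56, 63]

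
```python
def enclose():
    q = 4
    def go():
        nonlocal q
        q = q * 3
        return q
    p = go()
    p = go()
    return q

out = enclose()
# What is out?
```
36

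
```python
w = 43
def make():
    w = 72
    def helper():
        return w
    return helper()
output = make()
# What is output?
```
72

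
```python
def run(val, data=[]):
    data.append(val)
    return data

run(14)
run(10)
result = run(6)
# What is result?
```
[14, 10, 6]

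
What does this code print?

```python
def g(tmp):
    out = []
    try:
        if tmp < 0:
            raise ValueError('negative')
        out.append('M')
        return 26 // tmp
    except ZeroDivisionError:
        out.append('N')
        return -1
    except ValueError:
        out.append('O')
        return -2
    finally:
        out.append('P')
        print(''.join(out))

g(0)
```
MNP

tmp=0 causes ZeroDivisionError, caught, finally prints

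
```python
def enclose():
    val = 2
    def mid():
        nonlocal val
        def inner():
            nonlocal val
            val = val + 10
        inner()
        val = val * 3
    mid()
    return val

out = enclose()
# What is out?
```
36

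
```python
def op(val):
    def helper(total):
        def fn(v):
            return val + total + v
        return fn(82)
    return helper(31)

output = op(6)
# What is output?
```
119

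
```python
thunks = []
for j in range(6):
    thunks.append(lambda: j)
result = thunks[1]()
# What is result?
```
5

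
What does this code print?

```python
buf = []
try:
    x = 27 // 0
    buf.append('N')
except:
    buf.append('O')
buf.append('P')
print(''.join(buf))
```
OP

Exception raised in try, caught by bare except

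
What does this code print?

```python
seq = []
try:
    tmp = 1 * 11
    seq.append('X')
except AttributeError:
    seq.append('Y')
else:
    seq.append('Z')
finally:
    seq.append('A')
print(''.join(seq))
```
XZA

else runs before finally when no exception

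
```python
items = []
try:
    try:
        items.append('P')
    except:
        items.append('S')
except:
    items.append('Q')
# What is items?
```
['P']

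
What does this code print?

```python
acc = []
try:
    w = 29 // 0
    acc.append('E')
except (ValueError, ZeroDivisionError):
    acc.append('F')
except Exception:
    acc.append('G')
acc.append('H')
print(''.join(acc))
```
FH

ZeroDivisionError matches tuple containing it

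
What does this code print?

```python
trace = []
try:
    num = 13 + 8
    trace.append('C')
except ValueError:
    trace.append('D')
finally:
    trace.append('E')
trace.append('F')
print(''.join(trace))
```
CEF

finally runs after normal execution too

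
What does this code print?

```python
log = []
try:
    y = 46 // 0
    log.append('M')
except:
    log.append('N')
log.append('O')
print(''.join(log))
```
NO

Exception raised in try, caught by bare except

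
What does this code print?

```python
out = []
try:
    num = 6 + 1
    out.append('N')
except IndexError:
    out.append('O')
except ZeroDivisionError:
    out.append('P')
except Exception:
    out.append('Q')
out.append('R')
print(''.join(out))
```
NR

No exception, try block completes normally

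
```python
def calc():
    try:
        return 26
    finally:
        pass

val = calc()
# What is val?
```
26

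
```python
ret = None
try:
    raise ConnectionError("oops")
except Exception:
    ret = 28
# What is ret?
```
28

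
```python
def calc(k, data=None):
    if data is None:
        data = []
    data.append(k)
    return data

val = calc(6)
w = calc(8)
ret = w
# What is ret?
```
[8]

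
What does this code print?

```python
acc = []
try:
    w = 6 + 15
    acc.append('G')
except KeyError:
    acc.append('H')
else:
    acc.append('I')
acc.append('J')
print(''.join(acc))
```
GIJ

else block runs when no exception occurs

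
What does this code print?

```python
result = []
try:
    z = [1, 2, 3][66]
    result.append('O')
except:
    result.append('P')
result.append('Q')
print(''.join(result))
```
PQ

Exception raised in try, caught by bare except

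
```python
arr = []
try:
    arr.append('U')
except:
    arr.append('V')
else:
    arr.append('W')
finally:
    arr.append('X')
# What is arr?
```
['U', 'W', 'X']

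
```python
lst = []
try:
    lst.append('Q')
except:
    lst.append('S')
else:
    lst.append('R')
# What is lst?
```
['Q', 'R']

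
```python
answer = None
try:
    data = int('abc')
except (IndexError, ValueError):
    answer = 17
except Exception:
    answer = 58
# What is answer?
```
17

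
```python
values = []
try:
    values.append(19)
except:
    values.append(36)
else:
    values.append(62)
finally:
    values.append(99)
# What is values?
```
[19, 62, 99]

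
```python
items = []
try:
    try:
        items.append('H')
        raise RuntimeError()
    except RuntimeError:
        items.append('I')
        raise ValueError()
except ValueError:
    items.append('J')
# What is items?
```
['H', 'I', 'J']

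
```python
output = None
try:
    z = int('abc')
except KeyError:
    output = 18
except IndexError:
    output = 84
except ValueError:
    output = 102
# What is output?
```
102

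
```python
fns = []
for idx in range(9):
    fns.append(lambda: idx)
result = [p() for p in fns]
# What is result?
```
[8, 8, 8, 8, 8, 8, 8, 8, 8]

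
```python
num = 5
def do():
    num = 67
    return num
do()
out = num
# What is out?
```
5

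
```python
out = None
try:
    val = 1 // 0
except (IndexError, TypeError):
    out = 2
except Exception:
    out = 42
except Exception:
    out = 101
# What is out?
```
42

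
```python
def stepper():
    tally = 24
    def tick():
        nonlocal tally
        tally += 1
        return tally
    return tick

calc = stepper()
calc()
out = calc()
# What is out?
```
26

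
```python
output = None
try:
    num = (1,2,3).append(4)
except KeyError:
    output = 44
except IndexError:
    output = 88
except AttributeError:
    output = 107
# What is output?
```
107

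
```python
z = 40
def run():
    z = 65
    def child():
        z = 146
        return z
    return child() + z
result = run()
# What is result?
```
211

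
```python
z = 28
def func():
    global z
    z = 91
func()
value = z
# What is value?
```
91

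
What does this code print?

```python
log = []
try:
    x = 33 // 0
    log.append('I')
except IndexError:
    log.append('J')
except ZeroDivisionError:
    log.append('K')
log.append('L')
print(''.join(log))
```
KL

ZeroDivisionError is caught by its specific handler, not IndexError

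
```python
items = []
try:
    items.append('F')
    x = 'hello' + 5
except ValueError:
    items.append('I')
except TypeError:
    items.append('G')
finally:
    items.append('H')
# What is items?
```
['F', 'G', 'H']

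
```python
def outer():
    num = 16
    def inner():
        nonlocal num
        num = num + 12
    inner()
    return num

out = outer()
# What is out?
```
28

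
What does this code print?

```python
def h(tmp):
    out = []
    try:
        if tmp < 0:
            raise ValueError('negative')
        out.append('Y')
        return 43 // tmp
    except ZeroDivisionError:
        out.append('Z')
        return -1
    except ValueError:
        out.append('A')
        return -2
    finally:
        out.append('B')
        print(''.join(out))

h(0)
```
YZB

tmp=0 causes ZeroDivisionError, caught, finally prints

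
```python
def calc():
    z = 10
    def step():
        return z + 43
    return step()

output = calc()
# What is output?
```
53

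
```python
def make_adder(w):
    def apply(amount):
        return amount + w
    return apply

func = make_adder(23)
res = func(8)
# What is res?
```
31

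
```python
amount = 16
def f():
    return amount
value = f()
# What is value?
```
16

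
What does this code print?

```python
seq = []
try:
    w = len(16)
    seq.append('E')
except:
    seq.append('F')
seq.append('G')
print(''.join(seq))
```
FG

Exception raised in try, caught by bare except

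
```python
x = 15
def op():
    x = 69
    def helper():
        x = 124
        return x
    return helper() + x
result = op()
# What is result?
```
193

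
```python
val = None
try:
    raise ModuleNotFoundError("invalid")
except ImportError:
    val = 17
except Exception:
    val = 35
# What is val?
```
17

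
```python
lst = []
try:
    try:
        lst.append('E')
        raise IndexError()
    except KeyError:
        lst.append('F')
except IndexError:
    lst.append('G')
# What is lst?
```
['E', 'G']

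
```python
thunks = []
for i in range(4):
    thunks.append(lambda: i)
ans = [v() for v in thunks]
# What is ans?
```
[3, 3, 3, 3]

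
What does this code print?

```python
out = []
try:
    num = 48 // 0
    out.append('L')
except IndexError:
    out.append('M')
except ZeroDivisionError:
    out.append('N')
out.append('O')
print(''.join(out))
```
NO

ZeroDivisionError is caught by its specific handler, not IndexError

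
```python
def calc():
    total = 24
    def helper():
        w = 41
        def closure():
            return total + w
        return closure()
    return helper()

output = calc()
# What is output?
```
65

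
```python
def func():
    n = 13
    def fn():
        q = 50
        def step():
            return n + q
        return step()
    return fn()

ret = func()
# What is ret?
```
63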